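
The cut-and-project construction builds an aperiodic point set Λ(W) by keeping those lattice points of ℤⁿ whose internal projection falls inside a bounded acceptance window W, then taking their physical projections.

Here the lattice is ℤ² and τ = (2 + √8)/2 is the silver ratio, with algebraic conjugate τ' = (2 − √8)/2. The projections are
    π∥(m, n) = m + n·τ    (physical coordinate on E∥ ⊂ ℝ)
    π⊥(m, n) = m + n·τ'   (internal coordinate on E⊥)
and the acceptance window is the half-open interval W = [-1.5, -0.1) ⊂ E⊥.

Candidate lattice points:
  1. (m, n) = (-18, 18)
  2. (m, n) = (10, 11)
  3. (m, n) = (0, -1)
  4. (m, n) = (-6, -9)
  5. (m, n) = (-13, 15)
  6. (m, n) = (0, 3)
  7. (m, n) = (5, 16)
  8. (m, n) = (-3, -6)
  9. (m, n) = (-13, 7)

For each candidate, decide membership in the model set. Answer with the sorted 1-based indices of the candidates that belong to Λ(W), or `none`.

Numerically τ ≈ 2.414214 and τ' = −1/τ ≈ -0.414214.
#1 (-18,18): internal coord -18 + (18)·τ' = -25.455844; -25.455844 ∉ [-1.5, -0.1) → out
#2 (10,11): internal coord 10 + (11)·τ' = +5.443651; +5.443651 ∉ [-1.5, -0.1) → out
#3 (0,-1): internal coord 0 + (-1)·τ' = +0.414214; +0.414214 ∉ [-1.5, -0.1) → out
#4 (-6,-9): internal coord -6 + (-9)·τ' = -2.272078; -2.272078 ∉ [-1.5, -0.1) → out
#5 (-13,15): internal coord -13 + (15)·τ' = -19.213203; -19.213203 ∉ [-1.5, -0.1) → out
#6 (0,3): internal coord 0 + (3)·τ' = -1.242641; -1.242641 ∈ [-1.5, -0.1) → IN Λ
#7 (5,16): internal coord 5 + (16)·τ' = -1.627417; -1.627417 ∉ [-1.5, -0.1) → out
#8 (-3,-6): internal coord -3 + (-6)·τ' = -0.514719; -0.514719 ∈ [-1.5, -0.1) → IN Λ
#9 (-13,7): internal coord -13 + (7)·τ' = -15.899495; -15.899495 ∉ [-1.5, -0.1) → out

6, 8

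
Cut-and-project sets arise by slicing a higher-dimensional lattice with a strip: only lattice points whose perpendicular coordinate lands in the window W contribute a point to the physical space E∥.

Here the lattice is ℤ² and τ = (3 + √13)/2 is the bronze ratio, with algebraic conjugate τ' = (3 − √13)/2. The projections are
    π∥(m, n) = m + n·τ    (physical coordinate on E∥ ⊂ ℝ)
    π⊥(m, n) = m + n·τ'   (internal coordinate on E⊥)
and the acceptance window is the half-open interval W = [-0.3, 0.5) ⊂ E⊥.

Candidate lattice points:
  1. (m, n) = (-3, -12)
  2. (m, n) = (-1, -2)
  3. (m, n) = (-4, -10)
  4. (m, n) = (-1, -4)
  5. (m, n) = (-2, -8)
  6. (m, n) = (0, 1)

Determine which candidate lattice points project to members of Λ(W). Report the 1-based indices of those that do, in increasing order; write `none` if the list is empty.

τ' = (3−√13)/2 ≈ -0.302776.
#1 (-3,-12): internal coord -3 + (-12)·τ' = +0.633308; +0.633308 ∉ [-0.3, 0.5) → out
#2 (-1,-2): internal coord -1 + (-2)·τ' = -0.394449; -0.394449 ∉ [-0.3, 0.5) → out
#3 (-4,-10): internal coord -4 + (-10)·τ' = -0.972244; -0.972244 ∉ [-0.3, 0.5) → out
#4 (-1,-4): internal coord -1 + (-4)·τ' = +0.211103; +0.211103 ∈ [-0.3, 0.5) → IN Λ
#5 (-2,-8): internal coord -2 + (-8)·τ' = +0.422205; +0.422205 ∈ [-0.3, 0.5) → IN Λ
#6 (0,1): internal coord 0 + (1)·τ' = -0.302776; -0.302776 ∉ [-0.3, 0.5) → out

4, 5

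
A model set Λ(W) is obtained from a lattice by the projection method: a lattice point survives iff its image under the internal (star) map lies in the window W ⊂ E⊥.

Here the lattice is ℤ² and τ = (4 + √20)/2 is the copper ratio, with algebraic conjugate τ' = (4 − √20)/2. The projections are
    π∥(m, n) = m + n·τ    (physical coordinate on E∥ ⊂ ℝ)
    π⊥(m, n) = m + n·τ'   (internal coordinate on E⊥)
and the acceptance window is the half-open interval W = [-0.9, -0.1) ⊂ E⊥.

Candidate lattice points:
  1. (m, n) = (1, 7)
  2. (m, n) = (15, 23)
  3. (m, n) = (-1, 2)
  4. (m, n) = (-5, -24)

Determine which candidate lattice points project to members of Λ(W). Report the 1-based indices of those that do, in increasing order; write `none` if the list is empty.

1

τ' = (4−√20)/2 ≈ -0.236068.
#1 (1,7): internal coord 1 + (7)·τ' = -0.652476; -0.652476 ∈ [-0.9, -0.1) → IN Λ
#2 (15,23): internal coord 15 + (23)·τ' = +9.570437; +9.570437 ∉ [-0.9, -0.1) → out
#3 (-1,2): internal coord -1 + (2)·τ' = -1.472136; -1.472136 ∉ [-0.9, -0.1) → out
#4 (-5,-24): internal coord -5 + (-24)·τ' = +0.665631; +0.665631 ∉ [-0.9, -0.1) → out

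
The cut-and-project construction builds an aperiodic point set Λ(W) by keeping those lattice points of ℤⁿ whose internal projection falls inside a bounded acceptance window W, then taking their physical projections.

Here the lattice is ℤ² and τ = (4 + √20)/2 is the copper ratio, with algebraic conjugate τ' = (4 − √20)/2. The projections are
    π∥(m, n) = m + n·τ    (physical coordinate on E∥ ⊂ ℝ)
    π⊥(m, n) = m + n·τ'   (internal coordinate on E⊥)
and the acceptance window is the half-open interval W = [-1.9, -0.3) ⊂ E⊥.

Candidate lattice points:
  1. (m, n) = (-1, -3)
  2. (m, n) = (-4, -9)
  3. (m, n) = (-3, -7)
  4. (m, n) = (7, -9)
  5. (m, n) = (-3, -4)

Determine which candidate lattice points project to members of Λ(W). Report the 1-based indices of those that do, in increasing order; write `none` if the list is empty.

τ' = (4−√20)/2 ≈ -0.23607.
#1 (-1,-3): internal coord -1 + (-3)·τ' = -0.29180; -0.29180 ∉ [-1.9, -0.3) → out
#2 (-4,-9): internal coord -4 + (-9)·τ' = -1.87539; -1.87539 ∈ [-1.9, -0.3) → IN Λ
#3 (-3,-7): internal coord -3 + (-7)·τ' = -1.34752; -1.34752 ∈ [-1.9, -0.3) → IN Λ
#4 (7,-9): internal coord 7 + (-9)·τ' = +9.12461; +9.12461 ∉ [-1.9, -0.3) → out
#5 (-3,-4): internal coord -3 + (-4)·τ' = -2.05573; -2.05573 ∉ [-1.9, -0.3) → out

2, 3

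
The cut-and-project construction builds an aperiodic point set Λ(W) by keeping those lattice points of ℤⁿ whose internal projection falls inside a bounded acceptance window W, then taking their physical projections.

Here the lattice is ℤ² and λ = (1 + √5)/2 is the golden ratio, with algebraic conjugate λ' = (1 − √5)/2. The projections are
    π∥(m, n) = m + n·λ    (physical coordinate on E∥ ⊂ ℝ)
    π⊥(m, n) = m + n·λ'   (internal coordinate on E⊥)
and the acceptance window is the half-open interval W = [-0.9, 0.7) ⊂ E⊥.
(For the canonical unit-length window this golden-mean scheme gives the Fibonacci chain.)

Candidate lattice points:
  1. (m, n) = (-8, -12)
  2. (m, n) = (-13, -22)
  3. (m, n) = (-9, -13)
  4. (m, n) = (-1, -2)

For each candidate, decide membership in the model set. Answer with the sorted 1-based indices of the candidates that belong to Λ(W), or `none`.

λ' = (1−√5)/2 ≈ -0.61803.
[1] lift (-8,-12): star map gives -0.58359; window check -0.9 ≤ -0.58359 < 0.7 is true → IN Λ
[2] lift (-13,-22): star map gives 0.59675; window check -0.9 ≤ 0.59675 < 0.7 is true → IN Λ
[3] lift (-9,-13): star map gives -0.96556; window check -0.9 ≤ -0.96556 < 0.7 is false → out
[4] lift (-1,-2): star map gives 0.23607; window check -0.9 ≤ 0.23607 < 0.7 is true → IN Λ

1, 2, 4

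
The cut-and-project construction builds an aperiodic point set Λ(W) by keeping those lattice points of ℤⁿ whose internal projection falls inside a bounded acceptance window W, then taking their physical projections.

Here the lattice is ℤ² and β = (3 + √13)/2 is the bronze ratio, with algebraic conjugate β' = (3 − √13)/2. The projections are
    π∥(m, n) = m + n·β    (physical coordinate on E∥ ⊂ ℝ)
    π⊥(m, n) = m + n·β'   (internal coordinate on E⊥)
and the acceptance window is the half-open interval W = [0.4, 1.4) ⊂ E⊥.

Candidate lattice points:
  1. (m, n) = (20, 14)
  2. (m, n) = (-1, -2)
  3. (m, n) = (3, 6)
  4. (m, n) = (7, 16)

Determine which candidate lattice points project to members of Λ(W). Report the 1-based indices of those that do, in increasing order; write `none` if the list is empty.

Numerically β ≈ 3.3028 and β' = −1/β ≈ -0.3028.
candidate 1: (m,n)=(20,14) → π∥ = 20+14·β ≈ 66.2389, π⊥ = 20+14·β' ≈ 15.7611 ∉ [0.4, 1.4) ⇒ out
candidate 2: (m,n)=(-1,-2) → π∥ = -1-2·β ≈ -7.6056, π⊥ = -1-2·β' ≈ -0.3944 ∉ [0.4, 1.4) ⇒ out
candidate 3: (m,n)=(3,6) → π∥ = 3+6·β ≈ 22.8167, π⊥ = 3+6·β' ≈ 1.1833 ∈ [0.4, 1.4) ⇒ IN Λ
candidate 4: (m,n)=(7,16) → π∥ = 7+16·β ≈ 59.8444, π⊥ = 7+16·β' ≈ 2.1556 ∉ [0.4, 1.4) ⇒ out

3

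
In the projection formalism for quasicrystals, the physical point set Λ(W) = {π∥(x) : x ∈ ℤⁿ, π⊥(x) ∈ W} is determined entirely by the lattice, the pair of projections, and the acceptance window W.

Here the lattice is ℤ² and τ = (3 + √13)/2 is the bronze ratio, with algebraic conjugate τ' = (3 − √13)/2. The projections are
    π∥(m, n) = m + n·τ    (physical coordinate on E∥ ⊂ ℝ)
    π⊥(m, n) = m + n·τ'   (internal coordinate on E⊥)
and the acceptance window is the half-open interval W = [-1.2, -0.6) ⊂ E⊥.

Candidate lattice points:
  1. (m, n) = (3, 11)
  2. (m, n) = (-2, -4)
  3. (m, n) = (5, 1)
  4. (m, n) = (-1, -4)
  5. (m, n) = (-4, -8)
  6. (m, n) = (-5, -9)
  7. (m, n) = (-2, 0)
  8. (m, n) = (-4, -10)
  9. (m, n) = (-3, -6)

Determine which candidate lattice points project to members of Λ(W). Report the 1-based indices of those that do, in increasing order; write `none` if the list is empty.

2, 8, 9

τ' = (3−√13)/2 ≈ -0.3028.
candidate 1: (m,n)=(3,11) → π∥ = 3+11·τ ≈ 39.3305, π⊥ = 3+11·τ' ≈ -0.3305 ∉ [-1.2, -0.6) ⇒ out
candidate 2: (m,n)=(-2,-4) → π∥ = -2-4·τ ≈ -15.2111, π⊥ = -2-4·τ' ≈ -0.7889 ∈ [-1.2, -0.6) ⇒ IN Λ
candidate 3: (m,n)=(5,1) → π∥ = 5+1·τ ≈ 8.3028, π⊥ = 5+1·τ' ≈ 4.6972 ∉ [-1.2, -0.6) ⇒ out
candidate 4: (m,n)=(-1,-4) → π∥ = -1-4·τ ≈ -14.2111, π⊥ = -1-4·τ' ≈ 0.2111 ∉ [-1.2, -0.6) ⇒ out
candidate 5: (m,n)=(-4,-8) → π∥ = -4-8·τ ≈ -30.4222, π⊥ = -4-8·τ' ≈ -1.5778 ∉ [-1.2, -0.6) ⇒ out
candidate 6: (m,n)=(-5,-9) → π∥ = -5-9·τ ≈ -34.7250, π⊥ = -5-9·τ' ≈ -2.2750 ∉ [-1.2, -0.6) ⇒ out
candidate 7: (m,n)=(-2,0) → π∥ = -2+0·τ ≈ -2.0000, π⊥ = -2+0·τ' ≈ -2.0000 ∉ [-1.2, -0.6) ⇒ out
candidate 8: (m,n)=(-4,-10) → π∥ = -4-10·τ ≈ -37.0278, π⊥ = -4-10·τ' ≈ -0.9722 ∈ [-1.2, -0.6) ⇒ IN Λ
candidate 9: (m,n)=(-3,-6) → π∥ = -3-6·τ ≈ -22.8167, π⊥ = -3-6·τ' ≈ -1.1833 ∈ [-1.2, -0.6) ⇒ IN Λ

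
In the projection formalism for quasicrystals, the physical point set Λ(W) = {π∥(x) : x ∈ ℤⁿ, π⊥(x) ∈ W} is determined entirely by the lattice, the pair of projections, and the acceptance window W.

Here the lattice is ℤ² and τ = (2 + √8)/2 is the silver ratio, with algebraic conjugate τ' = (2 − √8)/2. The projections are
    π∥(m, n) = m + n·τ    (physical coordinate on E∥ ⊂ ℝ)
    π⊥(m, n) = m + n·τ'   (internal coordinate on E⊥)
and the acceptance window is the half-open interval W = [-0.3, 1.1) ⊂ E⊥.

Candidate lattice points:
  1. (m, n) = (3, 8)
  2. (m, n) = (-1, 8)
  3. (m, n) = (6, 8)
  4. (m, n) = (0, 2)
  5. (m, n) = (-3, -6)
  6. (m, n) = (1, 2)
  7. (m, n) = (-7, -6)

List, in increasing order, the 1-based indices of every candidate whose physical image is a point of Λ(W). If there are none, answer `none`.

6

Compute τ' = (2−√8)/2 = -0.41421, so π⊥(m,n) = m -0.41421·n.
#1 (3,8): internal coord 3 + (8)·τ' = -0.31371; -0.31371 ∉ [-0.3, 1.1) → out
#2 (-1,8): internal coord -1 + (8)·τ' = -4.31371; -4.31371 ∉ [-0.3, 1.1) → out
#3 (6,8): internal coord 6 + (8)·τ' = +2.68629; +2.68629 ∉ [-0.3, 1.1) → out
#4 (0,2): internal coord 0 + (2)·τ' = -0.82843; -0.82843 ∉ [-0.3, 1.1) → out
#5 (-3,-6): internal coord -3 + (-6)·τ' = -0.51472; -0.51472 ∉ [-0.3, 1.1) → out
#6 (1,2): internal coord 1 + (2)·τ' = +0.17157; +0.17157 ∈ [-0.3, 1.1) → IN Λ
#7 (-7,-6): internal coord -7 + (-6)·τ' = -4.51472; -4.51472 ∉ [-0.3, 1.1) → out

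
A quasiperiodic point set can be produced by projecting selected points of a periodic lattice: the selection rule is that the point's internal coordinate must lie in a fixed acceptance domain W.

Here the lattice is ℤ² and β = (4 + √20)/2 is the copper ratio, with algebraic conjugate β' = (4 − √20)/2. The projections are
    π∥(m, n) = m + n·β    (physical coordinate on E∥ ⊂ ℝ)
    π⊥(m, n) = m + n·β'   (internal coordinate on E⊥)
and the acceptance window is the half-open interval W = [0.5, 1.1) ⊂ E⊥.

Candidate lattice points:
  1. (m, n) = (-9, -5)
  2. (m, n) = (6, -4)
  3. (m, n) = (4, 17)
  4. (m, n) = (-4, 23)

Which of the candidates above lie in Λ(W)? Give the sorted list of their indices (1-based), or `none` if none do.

none

β' = (4−√20)/2 ≈ -0.23607.
#1 (-9,-5): internal coord -9 + (-5)·β' = -7.81966; -7.81966 ∉ [0.5, 1.1) → out
#2 (6,-4): internal coord 6 + (-4)·β' = +6.94427; +6.94427 ∉ [0.5, 1.1) → out
#3 (4,17): internal coord 4 + (17)·β' = -0.01316; -0.01316 ∉ [0.5, 1.1) → out
#4 (-4,23): internal coord -4 + (23)·β' = -9.42956; -9.42956 ∉ [0.5, 1.1) → out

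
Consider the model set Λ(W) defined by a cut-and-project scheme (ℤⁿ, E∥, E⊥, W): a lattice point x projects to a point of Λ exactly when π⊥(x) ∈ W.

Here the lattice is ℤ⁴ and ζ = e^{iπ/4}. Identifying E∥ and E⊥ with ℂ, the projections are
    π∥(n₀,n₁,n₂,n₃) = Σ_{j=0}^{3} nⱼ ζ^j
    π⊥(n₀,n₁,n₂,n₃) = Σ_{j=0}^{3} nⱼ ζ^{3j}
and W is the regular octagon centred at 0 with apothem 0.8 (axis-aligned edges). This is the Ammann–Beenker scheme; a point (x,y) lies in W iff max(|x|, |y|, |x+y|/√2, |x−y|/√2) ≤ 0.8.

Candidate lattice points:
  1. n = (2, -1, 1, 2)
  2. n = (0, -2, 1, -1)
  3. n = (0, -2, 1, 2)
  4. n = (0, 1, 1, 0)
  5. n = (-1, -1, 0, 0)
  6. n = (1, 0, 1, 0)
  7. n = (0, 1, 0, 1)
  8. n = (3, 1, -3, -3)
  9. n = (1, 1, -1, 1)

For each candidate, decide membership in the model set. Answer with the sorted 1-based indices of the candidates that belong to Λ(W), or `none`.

Internal map: ζ^{3j} for j=0..3 gives (1,0), (−√2/2,√2/2), (0,−1), (√2/2,√2/2).
candidate 1: n = (2, -1, 1, 2) → π⊥ ≈ (+4.121320, -0.292893); max(|x|,|y|,|x±y|/√2) = 4.121320 > 0.8 ⇒ ∉ W
candidate 2: n = (0, -2, 1, -1) → π⊥ ≈ (+0.707107, -3.121320); max(|x|,|y|,|x±y|/√2) = 3.121320 > 0.8 ⇒ ∉ W
candidate 3: n = (0, -2, 1, 2) → π⊥ ≈ (+2.828427, -1.000000); max(|x|,|y|,|x±y|/√2) = 2.828427 > 0.8 ⇒ ∉ W
candidate 4: n = (0, 1, 1, 0) → π⊥ ≈ (-0.707107, -0.292893); max(|x|,|y|,|x±y|/√2) = 0.707107 ≤ 0.8 ⇒ ∈ W
candidate 5: n = (-1, -1, 0, 0) → π⊥ ≈ (-0.292893, -0.707107); max(|x|,|y|,|x±y|/√2) = 0.707107 ≤ 0.8 ⇒ ∈ W
candidate 6: n = (1, 0, 1, 0) → π⊥ ≈ (+1.000000, -1.000000); max(|x|,|y|,|x±y|/√2) = 1.414214 > 0.8 ⇒ ∉ W
candidate 7: n = (0, 1, 0, 1) → π⊥ ≈ (+0.000000, +1.414214); max(|x|,|y|,|x±y|/√2) = 1.414214 > 0.8 ⇒ ∉ W
candidate 8: n = (3, 1, -3, -3) → π⊥ ≈ (+0.171573, +1.585786); max(|x|,|y|,|x±y|/√2) = 1.585786 > 0.8 ⇒ ∉ W
candidate 9: n = (1, 1, -1, 1) → π⊥ ≈ (+1.000000, +2.414214); max(|x|,|y|,|x±y|/√2) = 2.414214 > 0.8 ⇒ ∉ W

4, 5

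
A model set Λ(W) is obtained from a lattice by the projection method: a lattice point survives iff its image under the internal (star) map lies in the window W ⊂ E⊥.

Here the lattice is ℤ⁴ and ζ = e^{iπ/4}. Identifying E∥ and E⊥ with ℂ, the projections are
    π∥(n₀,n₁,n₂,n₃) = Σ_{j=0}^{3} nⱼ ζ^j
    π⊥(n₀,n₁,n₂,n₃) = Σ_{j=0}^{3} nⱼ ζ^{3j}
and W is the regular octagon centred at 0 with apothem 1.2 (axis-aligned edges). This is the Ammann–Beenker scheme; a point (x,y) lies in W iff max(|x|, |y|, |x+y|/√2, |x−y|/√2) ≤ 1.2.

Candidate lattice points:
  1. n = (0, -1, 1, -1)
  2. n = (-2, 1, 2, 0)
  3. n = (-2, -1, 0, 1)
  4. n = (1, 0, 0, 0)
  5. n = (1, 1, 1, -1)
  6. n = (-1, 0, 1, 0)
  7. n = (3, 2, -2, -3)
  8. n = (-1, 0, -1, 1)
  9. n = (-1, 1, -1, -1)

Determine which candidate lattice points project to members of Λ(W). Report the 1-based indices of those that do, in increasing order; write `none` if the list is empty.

3, 4, 5

Internal map: ζ^{3j} for j=0..3 gives (1,0), (−√2/2,√2/2), (0,−1), (√2/2,√2/2).
candidate 1: n = (0, -1, 1, -1) → π⊥ ≈ (+0.000000, -2.414214); max(|x|,|y|,|x±y|/√2) = 2.414214 > 1.2 ⇒ ∉ W
candidate 2: n = (-2, 1, 2, 0) → π⊥ ≈ (-2.707107, -1.292893); max(|x|,|y|,|x±y|/√2) = 2.828427 > 1.2 ⇒ ∉ W
candidate 3: n = (-2, -1, 0, 1) → π⊥ ≈ (-0.585786, +0.000000); max(|x|,|y|,|x±y|/√2) = 0.585786 ≤ 1.2 ⇒ ∈ W
candidate 4: n = (1, 0, 0, 0) → π⊥ ≈ (+1.000000, +0.000000); max(|x|,|y|,|x±y|/√2) = 1.000000 ≤ 1.2 ⇒ ∈ W
candidate 5: n = (1, 1, 1, -1) → π⊥ ≈ (-0.414214, -1.000000); max(|x|,|y|,|x±y|/√2) = 1.000000 ≤ 1.2 ⇒ ∈ W
candidate 6: n = (-1, 0, 1, 0) → π⊥ ≈ (-1.000000, -1.000000); max(|x|,|y|,|x±y|/√2) = 1.414214 > 1.2 ⇒ ∉ W
candidate 7: n = (3, 2, -2, -3) → π⊥ ≈ (-0.535534, +1.292893); max(|x|,|y|,|x±y|/√2) = 1.292893 > 1.2 ⇒ ∉ W
candidate 8: n = (-1, 0, -1, 1) → π⊥ ≈ (-0.292893, +1.707107); max(|x|,|y|,|x±y|/√2) = 1.707107 > 1.2 ⇒ ∉ W
candidate 9: n = (-1, 1, -1, -1) → π⊥ ≈ (-2.414214, +1.000000); max(|x|,|y|,|x±y|/√2) = 2.414214 > 1.2 ⇒ ∉ W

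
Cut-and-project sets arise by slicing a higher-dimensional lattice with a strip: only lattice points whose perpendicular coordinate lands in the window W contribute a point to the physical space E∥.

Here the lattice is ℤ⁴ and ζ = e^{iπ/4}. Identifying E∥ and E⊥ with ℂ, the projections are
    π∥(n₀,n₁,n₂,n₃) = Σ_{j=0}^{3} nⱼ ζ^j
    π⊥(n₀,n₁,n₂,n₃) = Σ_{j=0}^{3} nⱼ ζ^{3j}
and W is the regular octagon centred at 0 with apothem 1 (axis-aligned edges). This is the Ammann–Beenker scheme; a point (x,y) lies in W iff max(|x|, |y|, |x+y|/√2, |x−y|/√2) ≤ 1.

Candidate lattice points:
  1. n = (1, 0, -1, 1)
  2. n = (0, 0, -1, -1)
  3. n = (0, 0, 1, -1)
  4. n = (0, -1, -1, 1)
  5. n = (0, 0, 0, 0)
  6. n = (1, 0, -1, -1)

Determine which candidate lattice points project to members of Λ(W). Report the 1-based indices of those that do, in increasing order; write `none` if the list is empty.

π⊥(n) = n₀ + n₁ζ³ + n₂ζ⁶ + n₃ζ⁹ where ζ = e^{iπ/4}.
candidate 1: n = (1, 0, -1, 1) → π⊥ ≈ (+1.707107, +1.707107); max(|x|,|y|,|x±y|/√2) = 2.414214 > 1 ⇒ ∉ W
candidate 2: n = (0, 0, -1, -1) → π⊥ ≈ (-0.707107, +0.292893); max(|x|,|y|,|x±y|/√2) = 0.707107 ≤ 1 ⇒ ∈ W
candidate 3: n = (0, 0, 1, -1) → π⊥ ≈ (-0.707107, -1.707107); max(|x|,|y|,|x±y|/√2) = 1.707107 > 1 ⇒ ∉ W
candidate 4: n = (0, -1, -1, 1) → π⊥ ≈ (+1.414214, +1.000000); max(|x|,|y|,|x±y|/√2) = 1.707107 > 1 ⇒ ∉ W
candidate 5: n = (0, 0, 0, 0) → π⊥ ≈ (+0.000000, +0.000000); max(|x|,|y|,|x±y|/√2) = 0.000000 ≤ 1 ⇒ ∈ W
candidate 6: n = (1, 0, -1, -1) → π⊥ ≈ (+0.292893, +0.292893); max(|x|,|y|,|x±y|/√2) = 0.414214 ≤ 1 ⇒ ∈ W

2, 5, 6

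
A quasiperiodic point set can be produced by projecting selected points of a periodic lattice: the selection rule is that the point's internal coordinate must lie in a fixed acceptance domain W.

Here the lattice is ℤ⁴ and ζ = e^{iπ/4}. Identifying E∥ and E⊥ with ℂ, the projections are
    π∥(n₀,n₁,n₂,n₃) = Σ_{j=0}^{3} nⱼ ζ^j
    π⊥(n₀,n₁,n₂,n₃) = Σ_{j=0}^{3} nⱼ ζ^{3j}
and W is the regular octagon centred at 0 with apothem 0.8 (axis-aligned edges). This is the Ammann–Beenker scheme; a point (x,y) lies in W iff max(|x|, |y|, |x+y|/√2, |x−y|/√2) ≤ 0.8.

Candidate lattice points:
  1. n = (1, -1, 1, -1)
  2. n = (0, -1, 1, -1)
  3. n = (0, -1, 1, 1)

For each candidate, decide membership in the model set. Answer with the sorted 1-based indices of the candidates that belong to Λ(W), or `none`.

none

With ζ = e^{iπ/4} the internal vectors are ζ^0,ζ^3,ζ^6,ζ^9.
candidate 1: n = (1, -1, 1, -1) → π⊥ ≈ (+1.0000, -2.4142); max(|x|,|y|,|x±y|/√2) = 2.4142 > 0.8 ⇒ ∉ W
candidate 2: n = (0, -1, 1, -1) → π⊥ ≈ (+0.0000, -2.4142); max(|x|,|y|,|x±y|/√2) = 2.4142 > 0.8 ⇒ ∉ W
candidate 3: n = (0, -1, 1, 1) → π⊥ ≈ (+1.4142, -1.0000); max(|x|,|y|,|x±y|/√2) = 1.7071 > 0.8 ⇒ ∉ W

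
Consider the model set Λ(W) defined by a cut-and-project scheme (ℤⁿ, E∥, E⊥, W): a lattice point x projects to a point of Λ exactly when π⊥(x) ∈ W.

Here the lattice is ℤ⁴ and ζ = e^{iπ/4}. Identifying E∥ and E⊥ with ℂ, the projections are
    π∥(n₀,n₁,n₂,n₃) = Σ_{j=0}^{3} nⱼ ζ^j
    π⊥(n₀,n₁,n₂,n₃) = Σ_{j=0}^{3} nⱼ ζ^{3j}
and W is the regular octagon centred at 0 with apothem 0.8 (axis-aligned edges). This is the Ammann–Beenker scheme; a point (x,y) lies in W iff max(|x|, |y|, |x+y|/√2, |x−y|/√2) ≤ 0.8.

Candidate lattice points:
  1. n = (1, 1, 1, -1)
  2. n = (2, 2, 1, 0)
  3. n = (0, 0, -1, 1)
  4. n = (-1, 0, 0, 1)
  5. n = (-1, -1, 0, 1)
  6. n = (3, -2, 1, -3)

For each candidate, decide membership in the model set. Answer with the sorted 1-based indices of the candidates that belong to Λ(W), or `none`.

With ζ = e^{iπ/4} the internal vectors are ζ^0,ζ^3,ζ^6,ζ^9.
#1 (1, 1, 1, -1): internal (-0.414214, -1.000000); octagon support 1.000000 vs apothem 0.8 → ∉ W
#2 (2, 2, 1, 0): internal (0.585786, 0.414214); octagon support 0.707107 vs apothem 0.8 → ∈ W
#3 (0, 0, -1, 1): internal (0.707107, 1.707107); octagon support 1.707107 vs apothem 0.8 → ∉ W
#4 (-1, 0, 0, 1): internal (-0.292893, 0.707107); octagon support 0.707107 vs apothem 0.8 → ∈ W
#5 (-1, -1, 0, 1): internal (0.414214, 0.000000); octagon support 0.414214 vs apothem 0.8 → ∈ W
#6 (3, -2, 1, -3): internal (2.292893, -4.535534); octagon support 4.828427 vs apothem 0.8 → ∉ W

2, 4, 5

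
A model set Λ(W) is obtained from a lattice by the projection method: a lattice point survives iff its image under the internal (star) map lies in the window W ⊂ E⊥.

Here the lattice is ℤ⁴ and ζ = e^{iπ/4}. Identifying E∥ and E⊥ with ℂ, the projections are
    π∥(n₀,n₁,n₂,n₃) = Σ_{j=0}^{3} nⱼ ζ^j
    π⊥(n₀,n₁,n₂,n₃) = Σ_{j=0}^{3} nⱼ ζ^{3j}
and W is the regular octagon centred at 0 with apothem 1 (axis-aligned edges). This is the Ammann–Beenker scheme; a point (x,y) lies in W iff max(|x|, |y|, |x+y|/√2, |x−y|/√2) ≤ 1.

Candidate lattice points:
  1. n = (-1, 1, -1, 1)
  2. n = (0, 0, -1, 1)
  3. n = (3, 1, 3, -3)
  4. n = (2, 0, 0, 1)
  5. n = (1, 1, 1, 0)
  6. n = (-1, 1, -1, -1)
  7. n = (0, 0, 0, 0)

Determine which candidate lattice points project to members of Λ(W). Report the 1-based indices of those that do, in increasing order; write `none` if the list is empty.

π⊥(n) = n₀ + n₁ζ³ + n₂ζ⁶ + n₃ζ⁹ where ζ = e^{iπ/4}.
candidate 1: n = (-1, 1, -1, 1) → π⊥ ≈ (-1.0000, +2.4142); max(|x|,|y|,|x±y|/√2) = 2.4142 > 1 ⇒ ∉ W
candidate 2: n = (0, 0, -1, 1) → π⊥ ≈ (+0.7071, +1.7071); max(|x|,|y|,|x±y|/√2) = 1.7071 > 1 ⇒ ∉ W
candidate 3: n = (3, 1, 3, -3) → π⊥ ≈ (+0.1716, -4.4142); max(|x|,|y|,|x±y|/√2) = 4.4142 > 1 ⇒ ∉ W
candidate 4: n = (2, 0, 0, 1) → π⊥ ≈ (+2.7071, +0.7071); max(|x|,|y|,|x±y|/√2) = 2.7071 > 1 ⇒ ∉ W
candidate 5: n = (1, 1, 1, 0) → π⊥ ≈ (+0.2929, -0.2929); max(|x|,|y|,|x±y|/√2) = 0.4142 ≤ 1 ⇒ ∈ W
candidate 6: n = (-1, 1, -1, -1) → π⊥ ≈ (-2.4142, +1.0000); max(|x|,|y|,|x±y|/√2) = 2.4142 > 1 ⇒ ∉ W
candidate 7: n = (0, 0, 0, 0) → π⊥ ≈ (+0.0000, +0.0000); max(|x|,|y|,|x±y|/√2) = 0.0000 ≤ 1 ⇒ ∈ W

5, 7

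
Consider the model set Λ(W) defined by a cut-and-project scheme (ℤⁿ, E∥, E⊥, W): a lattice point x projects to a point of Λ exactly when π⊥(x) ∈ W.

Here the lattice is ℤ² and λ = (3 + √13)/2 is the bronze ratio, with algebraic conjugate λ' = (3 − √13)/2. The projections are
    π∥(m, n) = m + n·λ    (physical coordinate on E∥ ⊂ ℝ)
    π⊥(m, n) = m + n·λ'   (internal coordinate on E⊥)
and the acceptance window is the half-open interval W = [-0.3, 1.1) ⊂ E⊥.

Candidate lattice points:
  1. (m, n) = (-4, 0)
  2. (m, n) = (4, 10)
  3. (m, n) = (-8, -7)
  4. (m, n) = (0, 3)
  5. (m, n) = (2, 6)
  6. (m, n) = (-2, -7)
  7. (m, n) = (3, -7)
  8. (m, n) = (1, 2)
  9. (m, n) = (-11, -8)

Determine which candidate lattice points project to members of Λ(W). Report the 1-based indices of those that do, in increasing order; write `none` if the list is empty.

2, 5, 6, 8

λ' = (3−√13)/2 ≈ -0.3028.
[1] lift (-4,0): star map gives -4.0000; window check -0.3 ≤ -4.0000 < 1.1 is false → out
[2] lift (4,10): star map gives 0.9722; window check -0.3 ≤ 0.9722 < 1.1 is true → IN Λ
[3] lift (-8,-7): star map gives -5.8806; window check -0.3 ≤ -5.8806 < 1.1 is false → out
[4] lift (0,3): star map gives -0.9083; window check -0.3 ≤ -0.9083 < 1.1 is false → out
[5] lift (2,6): star map gives 0.1833; window check -0.3 ≤ 0.1833 < 1.1 is true → IN Λ
[6] lift (-2,-7): star map gives 0.1194; window check -0.3 ≤ 0.1194 < 1.1 is true → IN Λ
[7] lift (3,-7): star map gives 5.1194; window check -0.3 ≤ 5.1194 < 1.1 is false → out
[8] lift (1,2): star map gives 0.3944; window check -0.3 ≤ 0.3944 < 1.1 is true → IN Λ
[9] lift (-11,-8): star map gives -8.5778; window check -0.3 ≤ -8.5778 < 1.1 is false → out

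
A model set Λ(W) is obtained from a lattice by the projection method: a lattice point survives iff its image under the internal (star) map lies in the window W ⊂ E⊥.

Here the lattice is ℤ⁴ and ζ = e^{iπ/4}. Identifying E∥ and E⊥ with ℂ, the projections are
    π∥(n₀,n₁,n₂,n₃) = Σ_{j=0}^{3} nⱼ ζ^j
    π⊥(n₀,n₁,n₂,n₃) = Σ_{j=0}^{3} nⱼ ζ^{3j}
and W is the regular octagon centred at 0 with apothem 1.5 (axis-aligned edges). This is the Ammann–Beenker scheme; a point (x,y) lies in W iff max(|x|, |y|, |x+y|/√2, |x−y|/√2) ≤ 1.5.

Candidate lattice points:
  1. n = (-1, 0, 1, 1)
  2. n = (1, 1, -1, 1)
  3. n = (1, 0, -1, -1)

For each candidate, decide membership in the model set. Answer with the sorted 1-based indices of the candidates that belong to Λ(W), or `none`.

With ζ = e^{iπ/4} the internal vectors are ζ^0,ζ^3,ζ^6,ζ^9.
#1 (-1, 0, 1, 1): internal (-0.29289, -0.29289); octagon support 0.41421 vs apothem 1.5 → ∈ W
#2 (1, 1, -1, 1): internal (1.00000, 2.41421); octagon support 2.41421 vs apothem 1.5 → ∉ W
#3 (1, 0, -1, -1): internal (0.29289, 0.29289); octagon support 0.41421 vs apothem 1.5 → ∈ W

1, 3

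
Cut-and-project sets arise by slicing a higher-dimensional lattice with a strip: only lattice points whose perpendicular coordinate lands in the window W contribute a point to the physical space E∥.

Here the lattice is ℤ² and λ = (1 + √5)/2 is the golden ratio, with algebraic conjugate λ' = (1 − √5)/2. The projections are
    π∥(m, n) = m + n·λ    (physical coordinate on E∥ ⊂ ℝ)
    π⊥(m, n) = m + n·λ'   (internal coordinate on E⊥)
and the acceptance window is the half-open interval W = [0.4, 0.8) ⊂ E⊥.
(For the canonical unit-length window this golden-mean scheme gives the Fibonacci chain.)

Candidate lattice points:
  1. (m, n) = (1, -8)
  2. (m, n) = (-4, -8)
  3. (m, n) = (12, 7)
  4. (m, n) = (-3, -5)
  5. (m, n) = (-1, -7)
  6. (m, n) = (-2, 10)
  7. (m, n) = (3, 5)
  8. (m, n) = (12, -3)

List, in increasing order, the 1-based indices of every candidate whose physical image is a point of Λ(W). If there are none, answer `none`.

Compute λ' = (1−√5)/2 = -0.6180, so π⊥(m,n) = m -0.6180·n.
[1] lift (1,-8): star map gives 5.9443; window check 0.4 ≤ 5.9443 < 0.8 is false → out
[2] lift (-4,-8): star map gives 0.9443; window check 0.4 ≤ 0.9443 < 0.8 is false → out
[3] lift (12,7): star map gives 7.6738; window check 0.4 ≤ 7.6738 < 0.8 is false → out
[4] lift (-3,-5): star map gives 0.0902; window check 0.4 ≤ 0.0902 < 0.8 is false → out
[5] lift (-1,-7): star map gives 3.3262; window check 0.4 ≤ 3.3262 < 0.8 is false → out
[6] lift (-2,10): star map gives -8.1803; window check 0.4 ≤ -8.1803 < 0.8 is false → out
[7] lift (3,5): star map gives -0.0902; window check 0.4 ≤ -0.0902 < 0.8 is false → out
[8] lift (12,-3): star map gives 13.8541; window check 0.4 ≤ 13.8541 < 0.8 is false → out

none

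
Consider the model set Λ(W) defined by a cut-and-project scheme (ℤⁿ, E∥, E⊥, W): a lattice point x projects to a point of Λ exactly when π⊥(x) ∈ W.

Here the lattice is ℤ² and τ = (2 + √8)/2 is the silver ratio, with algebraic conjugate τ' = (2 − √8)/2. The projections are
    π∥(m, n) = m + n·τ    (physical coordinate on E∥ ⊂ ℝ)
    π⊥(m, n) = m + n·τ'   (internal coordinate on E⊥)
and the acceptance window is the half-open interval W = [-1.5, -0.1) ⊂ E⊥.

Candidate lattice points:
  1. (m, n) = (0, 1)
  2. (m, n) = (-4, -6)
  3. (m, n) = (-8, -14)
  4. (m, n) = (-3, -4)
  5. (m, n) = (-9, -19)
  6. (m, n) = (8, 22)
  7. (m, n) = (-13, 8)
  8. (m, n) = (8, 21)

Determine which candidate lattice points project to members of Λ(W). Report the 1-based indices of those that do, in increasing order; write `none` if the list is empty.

1, 4, 5, 6, 8

τ' = (2−√8)/2 ≈ -0.41421.
candidate 1: (m,n)=(0,1) → π∥ = 0+1·τ ≈ 2.41421, π⊥ = 0+1·τ' ≈ -0.41421 ∈ [-1.5, -0.1) ⇒ IN Λ
candidate 2: (m,n)=(-4,-6) → π∥ = -4-6·τ ≈ -18.48528, π⊥ = -4-6·τ' ≈ -1.51472 ∉ [-1.5, -0.1) ⇒ out
candidate 3: (m,n)=(-8,-14) → π∥ = -8-14·τ ≈ -41.79899, π⊥ = -8-14·τ' ≈ -2.20101 ∉ [-1.5, -0.1) ⇒ out
candidate 4: (m,n)=(-3,-4) → π∥ = -3-4·τ ≈ -12.65685, π⊥ = -3-4·τ' ≈ -1.34315 ∈ [-1.5, -0.1) ⇒ IN Λ
candidate 5: (m,n)=(-9,-19) → π∥ = -9-19·τ ≈ -54.87006, π⊥ = -9-19·τ' ≈ -1.12994 ∈ [-1.5, -0.1) ⇒ IN Λ
candidate 6: (m,n)=(8,22) → π∥ = 8+22·τ ≈ 61.11270, π⊥ = 8+22·τ' ≈ -1.11270 ∈ [-1.5, -0.1) ⇒ IN Λ
candidate 7: (m,n)=(-13,8) → π∥ = -13+8·τ ≈ 6.31371, π⊥ = -13+8·τ' ≈ -16.31371 ∉ [-1.5, -0.1) ⇒ out
candidate 8: (m,n)=(8,21) → π∥ = 8+21·τ ≈ 58.69848, π⊥ = 8+21·τ' ≈ -0.69848 ∈ [-1.5, -0.1) ⇒ IN Λ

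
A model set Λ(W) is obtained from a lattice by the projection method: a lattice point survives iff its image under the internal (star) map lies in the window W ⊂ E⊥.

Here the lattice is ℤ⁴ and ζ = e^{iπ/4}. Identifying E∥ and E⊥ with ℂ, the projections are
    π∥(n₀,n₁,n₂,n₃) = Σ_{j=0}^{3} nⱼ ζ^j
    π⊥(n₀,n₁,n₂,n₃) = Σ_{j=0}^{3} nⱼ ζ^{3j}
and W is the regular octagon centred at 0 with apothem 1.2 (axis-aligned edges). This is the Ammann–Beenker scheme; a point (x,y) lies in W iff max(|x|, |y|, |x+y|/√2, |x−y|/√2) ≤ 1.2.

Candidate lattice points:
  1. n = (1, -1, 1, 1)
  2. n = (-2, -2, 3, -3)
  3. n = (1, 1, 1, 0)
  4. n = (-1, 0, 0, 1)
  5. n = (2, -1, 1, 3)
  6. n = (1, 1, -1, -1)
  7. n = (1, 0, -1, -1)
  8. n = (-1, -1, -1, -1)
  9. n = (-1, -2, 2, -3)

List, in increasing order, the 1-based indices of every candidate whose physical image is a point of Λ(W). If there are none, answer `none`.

3, 4, 6, 7, 8

Internal map: ζ^{3j} for j=0..3 gives (1,0), (−√2/2,√2/2), (0,−1), (√2/2,√2/2).
#1 (1, -1, 1, 1): internal (2.4142, -1.0000); octagon support 2.4142 vs apothem 1.2 → ∉ W
#2 (-2, -2, 3, -3): internal (-2.7071, -6.5355); octagon support 6.5355 vs apothem 1.2 → ∉ W
#3 (1, 1, 1, 0): internal (0.2929, -0.2929); octagon support 0.4142 vs apothem 1.2 → ∈ W
#4 (-1, 0, 0, 1): internal (-0.2929, 0.7071); octagon support 0.7071 vs apothem 1.2 → ∈ W
#5 (2, -1, 1, 3): internal (4.8284, 0.4142); octagon support 4.8284 vs apothem 1.2 → ∉ W
#6 (1, 1, -1, -1): internal (-0.4142, 1.0000); octagon support 1.0000 vs apothem 1.2 → ∈ W
#7 (1, 0, -1, -1): internal (0.2929, 0.2929); octagon support 0.4142 vs apothem 1.2 → ∈ W
#8 (-1, -1, -1, -1): internal (-1.0000, -0.4142); octagon support 1.0000 vs apothem 1.2 → ∈ W
#9 (-1, -2, 2, -3): internal (-1.7071, -5.5355); octagon support 5.5355 vs apothem 1.2 → ∉ W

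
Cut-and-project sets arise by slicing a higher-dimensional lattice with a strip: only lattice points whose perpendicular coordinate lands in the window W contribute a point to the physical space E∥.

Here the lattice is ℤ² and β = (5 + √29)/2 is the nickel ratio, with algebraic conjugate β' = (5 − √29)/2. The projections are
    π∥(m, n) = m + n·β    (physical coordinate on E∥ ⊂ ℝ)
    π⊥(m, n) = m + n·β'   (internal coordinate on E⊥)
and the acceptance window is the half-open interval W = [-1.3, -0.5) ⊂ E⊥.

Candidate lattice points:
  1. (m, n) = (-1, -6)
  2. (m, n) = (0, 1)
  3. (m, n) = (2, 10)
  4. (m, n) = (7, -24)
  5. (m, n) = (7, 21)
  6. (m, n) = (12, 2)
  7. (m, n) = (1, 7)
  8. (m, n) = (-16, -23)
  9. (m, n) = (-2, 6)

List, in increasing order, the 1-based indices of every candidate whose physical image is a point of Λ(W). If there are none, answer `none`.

Compute β' = (5−√29)/2 = -0.192582, so π⊥(m,n) = m -0.192582·n.
candidate 1: (m,n)=(-1,-6) → π∥ = -1-6·β ≈ -32.155494, π⊥ = -1-6·β' ≈ 0.155494 ∉ [-1.3, -0.5) ⇒ out
candidate 2: (m,n)=(0,1) → π∥ = 0+1·β ≈ 5.192582, π⊥ = 0+1·β' ≈ -0.192582 ∉ [-1.3, -0.5) ⇒ out
candidate 3: (m,n)=(2,10) → π∥ = 2+10·β ≈ 53.925824, π⊥ = 2+10·β' ≈ 0.074176 ∉ [-1.3, -0.5) ⇒ out
candidate 4: (m,n)=(7,-24) → π∥ = 7-24·β ≈ -117.621978, π⊥ = 7-24·β' ≈ 11.621978 ∉ [-1.3, -0.5) ⇒ out
candidate 5: (m,n)=(7,21) → π∥ = 7+21·β ≈ 116.044230, π⊥ = 7+21·β' ≈ 2.955770 ∉ [-1.3, -0.5) ⇒ out
candidate 6: (m,n)=(12,2) → π∥ = 12+2·β ≈ 22.385165, π⊥ = 12+2·β' ≈ 11.614835 ∉ [-1.3, -0.5) ⇒ out
candidate 7: (m,n)=(1,7) → π∥ = 1+7·β ≈ 37.348077, π⊥ = 1+7·β' ≈ -0.348077 ∉ [-1.3, -0.5) ⇒ out
candidate 8: (m,n)=(-16,-23) → π∥ = -16-23·β ≈ -135.429395, π⊥ = -16-23·β' ≈ -11.570605 ∉ [-1.3, -0.5) ⇒ out
candidate 9: (m,n)=(-2,6) → π∥ = -2+6·β ≈ 29.155494, π⊥ = -2+6·β' ≈ -3.155494 ∉ [-1.3, -0.5) ⇒ out

none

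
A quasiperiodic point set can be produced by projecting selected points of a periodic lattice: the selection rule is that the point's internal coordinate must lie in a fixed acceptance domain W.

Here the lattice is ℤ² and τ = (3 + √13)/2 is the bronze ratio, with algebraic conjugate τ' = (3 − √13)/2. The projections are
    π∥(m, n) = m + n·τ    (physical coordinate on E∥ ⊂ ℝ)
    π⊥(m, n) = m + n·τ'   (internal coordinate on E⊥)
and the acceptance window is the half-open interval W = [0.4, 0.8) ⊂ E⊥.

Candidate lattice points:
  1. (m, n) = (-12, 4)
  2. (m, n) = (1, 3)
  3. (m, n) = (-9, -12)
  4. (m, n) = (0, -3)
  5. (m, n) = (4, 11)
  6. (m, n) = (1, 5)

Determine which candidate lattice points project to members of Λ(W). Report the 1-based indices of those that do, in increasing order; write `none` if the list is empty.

τ' = (3−√13)/2 ≈ -0.30278.
candidate 1: (m,n)=(-12,4) → π∥ = -12+4·τ ≈ 1.21110, π⊥ = -12+4·τ' ≈ -13.21110 ∉ [0.4, 0.8) ⇒ out
candidate 2: (m,n)=(1,3) → π∥ = 1+3·τ ≈ 10.90833, π⊥ = 1+3·τ' ≈ 0.09167 ∉ [0.4, 0.8) ⇒ out
candidate 3: (m,n)=(-9,-12) → π∥ = -9-12·τ ≈ -48.63331, π⊥ = -9-12·τ' ≈ -5.36669 ∉ [0.4, 0.8) ⇒ out
candidate 4: (m,n)=(0,-3) → π∥ = 0-3·τ ≈ -9.90833, π⊥ = 0-3·τ' ≈ 0.90833 ∉ [0.4, 0.8) ⇒ out
candidate 5: (m,n)=(4,11) → π∥ = 4+11·τ ≈ 40.33053, π⊥ = 4+11·τ' ≈ 0.66947 ∈ [0.4, 0.8) ⇒ IN Λ
candidate 6: (m,n)=(1,5) → π∥ = 1+5·τ ≈ 17.51388, π⊥ = 1+5·τ' ≈ -0.51388 ∉ [0.4, 0.8) ⇒ out

5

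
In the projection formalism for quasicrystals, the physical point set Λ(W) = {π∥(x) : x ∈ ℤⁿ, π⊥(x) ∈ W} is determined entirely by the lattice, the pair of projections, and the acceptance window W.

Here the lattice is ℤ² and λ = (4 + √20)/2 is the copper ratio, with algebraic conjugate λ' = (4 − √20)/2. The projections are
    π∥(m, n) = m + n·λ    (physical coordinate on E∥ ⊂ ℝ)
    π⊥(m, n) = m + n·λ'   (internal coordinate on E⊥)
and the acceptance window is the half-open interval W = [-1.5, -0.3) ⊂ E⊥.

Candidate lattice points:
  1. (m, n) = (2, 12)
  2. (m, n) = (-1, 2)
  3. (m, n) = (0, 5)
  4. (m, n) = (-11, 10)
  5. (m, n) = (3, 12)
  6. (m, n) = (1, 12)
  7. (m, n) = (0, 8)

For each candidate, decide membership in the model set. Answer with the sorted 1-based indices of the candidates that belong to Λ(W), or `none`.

λ' = (4−√20)/2 ≈ -0.236068.
[1] lift (2,12): star map gives -0.832816; window check -1.5 ≤ -0.832816 < -0.3 is true → IN Λ
[2] lift (-1,2): star map gives -1.472136; window check -1.5 ≤ -1.472136 < -0.3 is true → IN Λ
[3] lift (0,5): star map gives -1.180340; window check -1.5 ≤ -1.180340 < -0.3 is true → IN Λ
[4] lift (-11,10): star map gives -13.360680; window check -1.5 ≤ -13.360680 < -0.3 is false → out
[5] lift (3,12): star map gives 0.167184; window check -1.5 ≤ 0.167184 < -0.3 is false → out
[6] lift (1,12): star map gives -1.832816; window check -1.5 ≤ -1.832816 < -0.3 is false → out
[7] lift (0,8): star map gives -1.888544; window check -1.5 ≤ -1.888544 < -0.3 is false → out

1, 2, 3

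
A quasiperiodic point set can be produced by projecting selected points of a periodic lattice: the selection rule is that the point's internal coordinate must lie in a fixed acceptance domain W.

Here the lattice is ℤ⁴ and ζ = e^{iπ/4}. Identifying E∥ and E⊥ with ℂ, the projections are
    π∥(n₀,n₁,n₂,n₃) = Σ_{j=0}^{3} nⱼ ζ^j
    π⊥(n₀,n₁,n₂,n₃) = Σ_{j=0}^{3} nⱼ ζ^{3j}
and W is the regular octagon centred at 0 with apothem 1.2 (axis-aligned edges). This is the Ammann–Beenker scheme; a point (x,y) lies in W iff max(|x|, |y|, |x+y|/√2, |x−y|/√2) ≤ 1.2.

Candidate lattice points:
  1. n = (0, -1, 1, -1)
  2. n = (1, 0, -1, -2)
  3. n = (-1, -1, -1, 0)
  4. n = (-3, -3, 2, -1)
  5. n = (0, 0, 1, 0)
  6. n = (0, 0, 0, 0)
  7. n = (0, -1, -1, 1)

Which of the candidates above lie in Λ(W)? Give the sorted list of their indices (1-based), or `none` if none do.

2, 3, 5, 6

π⊥(n) = n₀ + n₁ζ³ + n₂ζ⁶ + n₃ζ⁹ where ζ = e^{iπ/4}.
#1 (0, -1, 1, -1): internal (0.0000, -2.4142); octagon support 2.4142 vs apothem 1.2 → ∉ W
#2 (1, 0, -1, -2): internal (-0.4142, -0.4142); octagon support 0.5858 vs apothem 1.2 → ∈ W
#3 (-1, -1, -1, 0): internal (-0.2929, 0.2929); octagon support 0.4142 vs apothem 1.2 → ∈ W
#4 (-3, -3, 2, -1): internal (-1.5858, -4.8284); octagon support 4.8284 vs apothem 1.2 → ∉ W
#5 (0, 0, 1, 0): internal (0.0000, -1.0000); octagon support 1.0000 vs apothem 1.2 → ∈ W
#6 (0, 0, 0, 0): internal (0.0000, 0.0000); octagon support 0.0000 vs apothem 1.2 → ∈ W
#7 (0, -1, -1, 1): internal (1.4142, 1.0000); octagon support 1.7071 vs apothem 1.2 → ∉ W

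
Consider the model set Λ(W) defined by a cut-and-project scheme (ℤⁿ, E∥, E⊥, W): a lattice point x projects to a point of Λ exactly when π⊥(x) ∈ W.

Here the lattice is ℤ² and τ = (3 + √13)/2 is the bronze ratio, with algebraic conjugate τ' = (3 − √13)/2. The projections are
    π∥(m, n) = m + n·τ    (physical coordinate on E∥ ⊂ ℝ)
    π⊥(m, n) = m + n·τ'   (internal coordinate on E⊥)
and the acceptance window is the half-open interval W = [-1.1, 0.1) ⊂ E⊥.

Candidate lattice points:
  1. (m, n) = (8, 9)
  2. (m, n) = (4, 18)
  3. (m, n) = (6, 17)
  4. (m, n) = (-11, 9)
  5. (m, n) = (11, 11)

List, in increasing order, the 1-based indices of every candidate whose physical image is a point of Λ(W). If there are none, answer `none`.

τ' = (3−√13)/2 ≈ -0.3028.
#1 (8,9): internal coord 8 + (9)·τ' = +5.2750; +5.2750 ∉ [-1.1, 0.1) → out
#2 (4,18): internal coord 4 + (18)·τ' = -1.4500; -1.4500 ∉ [-1.1, 0.1) → out
#3 (6,17): internal coord 6 + (17)·τ' = +0.8528; +0.8528 ∉ [-1.1, 0.1) → out
#4 (-11,9): internal coord -11 + (9)·τ' = -13.7250; -13.7250 ∉ [-1.1, 0.1) → out
#5 (11,11): internal coord 11 + (11)·τ' = +7.6695; +7.6695 ∉ [-1.1, 0.1) → out

none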